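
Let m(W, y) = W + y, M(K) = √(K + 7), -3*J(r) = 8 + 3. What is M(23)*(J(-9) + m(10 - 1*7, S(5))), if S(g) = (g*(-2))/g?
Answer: -8*√30/3 ≈ -14.606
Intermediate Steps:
S(g) = -2 (S(g) = (-2*g)/g = -2)
J(r) = -11/3 (J(r) = -(8 + 3)/3 = -⅓*11 = -11/3)
M(K) = √(7 + K)
M(23)*(J(-9) + m(10 - 1*7, S(5))) = √(7 + 23)*(-11/3 + ((10 - 1*7) - 2)) = √30*(-11/3 + ((10 - 7) - 2)) = √30*(-11/3 + (3 - 2)) = √30*(-11/3 + 1) = √30*(-8/3) = -8*√30/3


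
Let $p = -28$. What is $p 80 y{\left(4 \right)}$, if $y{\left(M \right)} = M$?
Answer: $-8960$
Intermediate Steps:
$p 80 y{\left(4 \right)} = \left(-28\right) 80 \cdot 4 = \left(-2240\right) 4 = -8960$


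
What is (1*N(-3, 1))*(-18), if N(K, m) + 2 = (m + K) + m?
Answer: 54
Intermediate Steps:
N(K, m) = -2 + K + 2*m (N(K, m) = -2 + ((m + K) + m) = -2 + ((K + m) + m) = -2 + (K + 2*m) = -2 + K + 2*m)
(1*N(-3, 1))*(-18) = (1*(-2 - 3 + 2*1))*(-18) = (1*(-2 - 3 + 2))*(-18) = (1*(-3))*(-18) = -3*(-18) = 54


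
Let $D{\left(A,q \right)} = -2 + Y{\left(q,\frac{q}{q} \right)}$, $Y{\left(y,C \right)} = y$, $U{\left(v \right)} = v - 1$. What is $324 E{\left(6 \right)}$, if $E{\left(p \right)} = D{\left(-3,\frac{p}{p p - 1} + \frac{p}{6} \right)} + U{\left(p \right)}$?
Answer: $\frac{47304}{35} \approx 1351.5$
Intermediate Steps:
$U{\left(v \right)} = -1 + v$ ($U{\left(v \right)} = v - 1 = -1 + v$)
$D{\left(A,q \right)} = -2 + q$
$E{\left(p \right)} = -3 + \frac{7 p}{6} + \frac{p}{-1 + p^{2}}$ ($E{\left(p \right)} = \left(-2 + \left(\frac{p}{p p - 1} + \frac{p}{6}\right)\right) + \left(-1 + p\right) = \left(-2 + \left(\frac{p}{p^{2} - 1} + p \frac{1}{6}\right)\right) + \left(-1 + p\right) = \left(-2 + \left(\frac{p}{-1 + p^{2}} + \frac{p}{6}\right)\right) + \left(-1 + p\right) = \left(-2 + \left(\frac{p}{6} + \frac{p}{-1 + p^{2}}\right)\right) + \left(-1 + p\right) = \left(-2 + \frac{p}{6} + \frac{p}{-1 + p^{2}}\right) + \left(-1 + p\right) = -3 + \frac{7 p}{6} + \frac{p}{-1 + p^{2}}$)
$324 E{\left(6 \right)} = 324 \frac{18 - 6 - 18 \cdot 6^{2} + 7 \cdot 6^{3}}{6 \left(-1 + 6^{2}\right)} = 324 \frac{18 - 6 - 648 + 7 \cdot 216}{6 \left(-1 + 36\right)} = 324 \frac{18 - 6 - 648 + 1512}{6 \cdot 35} = 324 \cdot \frac{1}{6} \cdot \frac{1}{35} \cdot 876 = 324 \cdot \frac{146}{35} = \frac{47304}{35}$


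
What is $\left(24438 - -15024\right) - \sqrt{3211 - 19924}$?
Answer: $39462 - 3 i \sqrt{1857} \approx 39462.0 - 129.28 i$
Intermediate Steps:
$\left(24438 - -15024\right) - \sqrt{3211 - 19924} = \left(24438 + 15024\right) - \sqrt{-16713} = 39462 - 3 i \sqrt{1857}$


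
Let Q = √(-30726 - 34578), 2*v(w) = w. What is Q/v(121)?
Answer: 12*I*√1814/121 ≈ 4.2239*I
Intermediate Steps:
v(w) = w/2
Q = 6*I*√1814 (Q = √(-65304) = 6*I*√1814 ≈ 255.55*I)
Q/v(121) = (6*I*√1814)/(((½)*121)) = (6*I*√1814)/(121/2) = (6*I*√1814)*(2/121) = 12*I*√1814/121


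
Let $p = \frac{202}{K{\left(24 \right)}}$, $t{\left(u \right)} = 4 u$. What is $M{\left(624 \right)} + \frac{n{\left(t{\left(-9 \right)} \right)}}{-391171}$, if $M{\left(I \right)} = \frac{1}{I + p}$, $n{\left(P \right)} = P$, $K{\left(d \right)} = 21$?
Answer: $\frac{8693607}{5204921326} \approx 0.0016703$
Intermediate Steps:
$p = \frac{202}{21} \approx 9.619$
$M{\left(I \right)} = \frac{1}{\frac{202}{21} + I}$ ($M{\left(I \right)} = \frac{1}{I + \frac{202}{21}} = \frac{1}{\frac{202}{21} + I}$)
$M{\left(624 \right)} + \frac{n{\left(t{\left(-9 \right)} \right)}}{-391171} = \frac{21}{202 + 21 \cdot 624} + \frac{4 \left(-9\right)}{-391171} = \frac{21}{202 + 13104} - - \frac{36}{391171} = \frac{21}{13306} + \frac{36}{391171} = \frac{8693607}{5204921326}$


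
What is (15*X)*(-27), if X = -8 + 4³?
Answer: -22680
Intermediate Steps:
X = 56 (X = -8 + 64 = 56)
(15*X)*(-27) = (15*56)*(-27) = 840*(-27) = -22680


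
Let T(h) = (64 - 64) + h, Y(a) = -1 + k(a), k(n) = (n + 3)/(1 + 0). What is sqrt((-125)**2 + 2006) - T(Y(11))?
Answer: -13 + 3*sqrt(1959) ≈ 119.78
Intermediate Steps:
k(n) = 3 + n (k(n) = (3 + n)/1 = (3 + n)*1 = 3 + n)
Y(a) = 2 + a (Y(a) = -1 + (3 + a) = 2 + a)
T(h) = h (T(h) = 0 + h = h)
sqrt((-125)**2 + 2006) - T(Y(11)) = sqrt((-125)**2 + 2006) - (2 + 11) = sqrt(15625 + 2006) - 1*13 = sqrt(17631) - 13 = 3*sqrt(1959) - 13 = -13 + 3*sqrt(1959)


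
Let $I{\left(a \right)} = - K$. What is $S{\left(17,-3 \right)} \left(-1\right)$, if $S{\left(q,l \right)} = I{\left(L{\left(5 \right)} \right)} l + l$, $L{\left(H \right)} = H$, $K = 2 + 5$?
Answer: $-18$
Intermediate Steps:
$K = 7$
$I{\left(a \right)} = -7$ ($I{\left(a \right)} = \left(-1\right) 7 = -7$)
$S{\left(q,l \right)} = - 6 l$ ($S{\left(q,l \right)} = - 7 l + l = - 6 l$)
$S{\left(17,-3 \right)} \left(-1\right) = \left(-6\right) \left(-3\right) \left(-1\right) = 18 \left(-1\right) = -18$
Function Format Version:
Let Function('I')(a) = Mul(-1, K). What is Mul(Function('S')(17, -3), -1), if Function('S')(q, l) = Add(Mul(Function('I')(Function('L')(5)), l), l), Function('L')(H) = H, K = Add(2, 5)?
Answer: -18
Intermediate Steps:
K = 7
Function('I')(a) = -7 (Function('I')(a) = Mul(-1, 7) = -7)
Function('S')(q, l) = Mul(-6, l) (Function('S')(q, l) = Add(Mul(-7, l), l) = Mul(-6, l))
Mul(Function('S')(17, -3), -1) = Mul(Mul(-6, -3), -1) = Mul(18, -1) = -18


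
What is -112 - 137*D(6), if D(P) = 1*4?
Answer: -660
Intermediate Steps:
D(P) = 4
-112 - 137*D(6) = -112 - 137*4 = -112 - 548 = -660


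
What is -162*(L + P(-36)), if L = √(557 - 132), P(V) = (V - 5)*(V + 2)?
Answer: -225828 - 810*√17 ≈ -2.2917e+5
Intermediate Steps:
P(V) = (-5 + V)*(2 + V)
L = 5*√17 (L = √425 = 5*√17 ≈ 20.616)
-162*(L + P(-36)) = -162*(5*√17 + (-10 + (-36)² - 3*(-36))) = -162*(5*√17 + (-10 + 1296 + 108)) = -162*(5*√17 + 1394) = -162*(1394 + 5*√17) = -225828 - 810*√17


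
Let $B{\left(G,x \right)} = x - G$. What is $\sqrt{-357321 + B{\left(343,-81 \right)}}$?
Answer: $i \sqrt{357745} \approx 598.12 i$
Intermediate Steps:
$\sqrt{-357321 + B{\left(343,-81 \right)}} = \sqrt{-357321 - 424} = \sqrt{-357745} = i \sqrt{357745}$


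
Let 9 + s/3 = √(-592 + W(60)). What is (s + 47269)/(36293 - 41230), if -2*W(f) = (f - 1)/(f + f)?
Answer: -47242/4937 - I*√2132085/98740 ≈ -9.569 - 0.014788*I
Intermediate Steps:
W(f) = -(-1 + f)/(4*f) (W(f) = -(f - 1)/(2*(f + f)) = -(-1 + f)/(2*(2*f)) = -(-1 + f)*1/(2*f)/2 = -(-1 + f)/(4*f))
s = -27 + I*√2132085/20 (s = -27 + 3*√(-592 + (¼)*(1 - 1*60)/60) = -27 + 3*√(-592 + (¼)*(1/60)*(1 - 60)) = -27 + 3*√(-592 + (¼)*(1/60)*(-59)) = -27 + 3*√(-592 - 59/240) = -27 + 3*√(-142139/240) = -27 + 3*(I*√2132085/60) = -27 + I*√2132085/20 ≈ -27.0 + 73.008*I)
(s + 47269)/(36293 - 41230) = ((-27 + I*√2132085/20) + 47269)/(36293 - 41230) = (47242 + I*√2132085/20)/(-4937) = (47242 + I*√2132085/20)*(-1/4937) = -47242/4937 - I*√2132085/98740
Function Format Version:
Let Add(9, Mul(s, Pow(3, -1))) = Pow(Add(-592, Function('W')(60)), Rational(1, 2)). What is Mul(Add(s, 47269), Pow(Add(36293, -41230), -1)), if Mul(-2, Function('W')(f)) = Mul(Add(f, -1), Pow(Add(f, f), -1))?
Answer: Add(Rational(-47242, 4937), Mul(Rational(-1, 98740), I, Pow(2132085, Rational(1, 2)))) ≈ Add(-9.5690, Mul(-0.014788, I))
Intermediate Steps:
Function('W')(f) = Mul(Rational(-1, 4), Pow(f, -1), Add(-1, f)) (Function('W')(f) = Mul(Rational(-1, 2), Mul(Add(f, -1), Pow(Add(f, f), -1))) = Mul(Rational(-1, 2), Mul(Add(-1, f), Pow(Mul(2, f), -1))) = Mul(Rational(-1, 2), Mul(Add(-1, f), Mul(Rational(1, 2), Pow(f, -1)))) = Mul(Rational(-1, 2), Mul(Rational(1, 2), Pow(f, -1), Add(-1, f))) = Mul(Rational(-1, 4), Pow(f, -1), Add(-1, f)))
s = Add(-27, Mul(Rational(1, 20), I, Pow(2132085, Rational(1, 2)))) (s = Add(-27, Mul(3, Pow(Add(-592, Mul(Rational(1, 4), Pow(60, -1), Add(1, Mul(-1, 60)))), Rational(1, 2)))) = Add(-27, Mul(3, Pow(Add(-592, Mul(Rational(1, 4), Rational(1, 60), Add(1, -60))), Rational(1, 2)))) = Add(-27, Mul(3, Pow(Add(-592, Mul(Rational(1, 4), Rational(1, 60), -59)), Rational(1, 2)))) = Add(-27, Mul(3, Pow(Add(-592, Rational(-59, 240)), Rational(1, 2)))) = Add(-27, Mul(3, Pow(Rational(-142139, 240), Rational(1, 2)))) = Add(-27, Mul(3, Mul(Rational(1, 60), I, Pow(2132085, Rational(1, 2))))) = Add(-27, Mul(Rational(1, 20), I, Pow(2132085, Rational(1, 2)))) ≈ Add(-27.000, Mul(73.008, I)))
Mul(Add(s, 47269), Pow(Add(36293, -41230), -1)) = Mul(Add(Add(-27, Mul(Rational(1, 20), I, Pow(2132085, Rational(1, 2)))), 47269), Pow(Add(36293, -41230), -1)) = Mul(Add(47242, Mul(Rational(1, 20), I, Pow(2132085, Rational(1, 2)))), Pow(-4937, -1)) = Mul(Add(47242, Mul(Rational(1, 20), I, Pow(2132085, Rational(1, 2)))), Rational(-1, 4937)) = Add(Rational(-47242, 4937), Mul(Rational(-1, 98740), I, Pow(2132085, Rational(1, 2))))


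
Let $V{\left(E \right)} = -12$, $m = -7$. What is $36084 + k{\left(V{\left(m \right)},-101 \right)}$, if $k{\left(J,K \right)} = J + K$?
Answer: $35971$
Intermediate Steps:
$36084 + k{\left(V{\left(m \right)},-101 \right)} = 36084 - 113 = 35971$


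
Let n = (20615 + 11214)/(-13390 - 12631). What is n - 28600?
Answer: -744232429/26021 ≈ -28601.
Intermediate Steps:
n = -31829/26021 (n = 31829/(-26021) = 31829*(-1/26021) = -31829/26021 ≈ -1.2232)
n - 28600 = -31829/26021 - 28600 = -744232429/26021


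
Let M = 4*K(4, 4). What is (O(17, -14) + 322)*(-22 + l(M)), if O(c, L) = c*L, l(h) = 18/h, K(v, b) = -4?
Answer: -3885/2 ≈ -1942.5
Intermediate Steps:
M = -16 (M = 4*(-4) = -16)
O(c, L) = L*c
(O(17, -14) + 322)*(-22 + l(M)) = (-14*17 + 322)*(-22 + 18/(-16)) = (-238 + 322)*(-22 + 18*(-1/16)) = 84*(-22 - 9/8) = 84*(-185/8) = -3885/2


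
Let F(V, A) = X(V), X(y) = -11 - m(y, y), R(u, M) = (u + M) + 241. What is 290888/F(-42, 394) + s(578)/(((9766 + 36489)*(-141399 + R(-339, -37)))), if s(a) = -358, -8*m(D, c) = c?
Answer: -58595182433389/3273327585 ≈ -17901.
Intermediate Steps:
R(u, M) = 241 + M + u (R(u, M) = (M + u) + 241 = 241 + M + u)
m(D, c) = -c/8
X(y) = -11 + y/8 (X(y) = -11 - (-1)*y/8 = -11 + y/8)
F(V, A) = -11 + V/8
290888/F(-42, 394) + s(578)/(((9766 + 36489)*(-141399 + R(-339, -37)))) = 290888/(-11 + (1/8)*(-42)) - 358*1/((-141399 + (241 - 37 - 339))*(9766 + 36489)) = 290888/(-11 - 21/4) - 358*1/(46255*(-141399 - 135)) = 290888/(-65/4) - 358/(46255*(-141534)) = 290888*(-4/65) - 358/(-6546655170) = -89504/5 - 358*(-1/6546655170) = -89504/5 + 179/3273327585 = -58595182433389/3273327585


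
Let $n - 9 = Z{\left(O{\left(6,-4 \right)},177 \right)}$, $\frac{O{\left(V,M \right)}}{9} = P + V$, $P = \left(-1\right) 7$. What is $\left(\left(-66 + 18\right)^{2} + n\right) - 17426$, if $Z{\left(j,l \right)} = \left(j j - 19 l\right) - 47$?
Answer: $-18442$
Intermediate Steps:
$P = -7$
$O{\left(V,M \right)} = -63 + 9 V$ ($O{\left(V,M \right)} = 9 \left(-7 + V\right) = -63 + 9 V$)
$Z{\left(j,l \right)} = -47 + j^{2} - 19 l$ ($Z{\left(j,l \right)} = \left(j^{2} - 19 l\right) - 47 = -47 + j^{2} - 19 l$)
$n = -3320$ ($n = 9 - \left(3410 - \left(-63 + 9 \cdot 6\right)^{2}\right) = 9 - \left(3410 - \left(-63 + 54\right)^{2}\right) = 9 - \left(3410 - 81\right) = 9 - 3329 = -3320$)
$\left(\left(-66 + 18\right)^{2} + n\right) - 17426 = \left(\left(-66 + 18\right)^{2} - 3320\right) - 17426 = \left(\left(-48\right)^{2} - 3320\right) - 17426 = \left(2304 - 3320\right) - 17426 = -1016 - 17426 = -18442$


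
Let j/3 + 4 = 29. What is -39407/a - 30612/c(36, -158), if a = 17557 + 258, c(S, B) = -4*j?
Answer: 8892178/89075 ≈ 99.828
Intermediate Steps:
j = 75 (j = -12 + 3*29 = -12 + 87 = 75)
c(S, B) = -300 (c(S, B) = -4*75 = -300)
a = 17815
-39407/a - 30612/c(36, -158) = -39407/17815 - 30612/(-300) = -39407*1/17815 - 30612*(-1/300) = -39407/17815 + 2551/25 = 8892178/89075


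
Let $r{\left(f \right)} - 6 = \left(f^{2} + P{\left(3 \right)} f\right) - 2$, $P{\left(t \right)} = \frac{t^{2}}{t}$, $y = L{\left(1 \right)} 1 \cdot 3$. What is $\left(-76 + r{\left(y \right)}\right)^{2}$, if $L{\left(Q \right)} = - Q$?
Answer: $5184$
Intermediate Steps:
$y = -3$ ($y = \left(-1\right) 1 \cdot 1 \cdot 3 = \left(-1\right) 1 \cdot 3 = \left(-1\right) 3 = -3$)
$P{\left(t \right)} = t$
$r{\left(f \right)} = 4 + f^{2} + 3 f$ ($r{\left(f \right)} = 6 - \left(2 - f^{2} - 3 f\right) = 6 + \left(-2 + f^{2} + 3 f\right) = 4 + f^{2} + 3 f$)
$\left(-76 + r{\left(y \right)}\right)^{2} = \left(-76 + \left(4 + \left(-3\right)^{2} + 3 \left(-3\right)\right)\right)^{2} = \left(-76 + \left(4 + 9 - 9\right)\right)^{2} = \left(-76 + 4\right)^{2} = \left(-72\right)^{2} = 5184$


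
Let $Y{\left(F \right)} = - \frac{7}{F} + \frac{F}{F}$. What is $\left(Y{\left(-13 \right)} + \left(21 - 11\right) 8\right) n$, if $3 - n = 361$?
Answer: $- \frac{379480}{13} \approx -29191.0$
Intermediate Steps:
$Y{\left(F \right)} = 1 - \frac{7}{F}$ ($Y{\left(F \right)} = - \frac{7}{F} + 1 = 1 - \frac{7}{F}$)
$n = -358$ ($n = 3 - 361 = -358$)
$\left(Y{\left(-13 \right)} + \left(21 - 11\right) 8\right) n = \left(\frac{-7 - 13}{-13} + \left(21 - 11\right) 8\right) \left(-358\right) = \left(\left(- \frac{1}{13}\right) \left(-20\right) + 10 \cdot 8\right) \left(-358\right) = \left(\frac{20}{13} + 80\right) \left(-358\right) = \frac{1060}{13} \left(-358\right) = - \frac{379480}{13}$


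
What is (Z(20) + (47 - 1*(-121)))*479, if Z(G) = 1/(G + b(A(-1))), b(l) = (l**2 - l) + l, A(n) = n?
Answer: 1690391/21 ≈ 80495.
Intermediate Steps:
b(l) = l**2
Z(G) = 1/(1 + G) (Z(G) = 1/(G + (-1)**2) = 1/(G + 1) = 1/(1 + G))
(Z(20) + (47 - 1*(-121)))*479 = (1/(1 + 20) + (47 - 1*(-121)))*479 = (1/21 + (47 + 121))*479 = (1/21 + 168)*479 = (3529/21)*479 = 1690391/21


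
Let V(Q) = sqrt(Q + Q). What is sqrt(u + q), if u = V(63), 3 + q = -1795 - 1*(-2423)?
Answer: sqrt(625 + 3*sqrt(14)) ≈ 25.224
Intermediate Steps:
q = 625 (q = -3 + (-1795 - 1*(-2423)) = -3 + (-1795 + 2423) = -3 + 628 = 625)
V(Q) = sqrt(2)*sqrt(Q) (V(Q) = sqrt(2*Q) = sqrt(2)*sqrt(Q))
u = 3*sqrt(14) (u = sqrt(2)*sqrt(63) = sqrt(2)*(3*sqrt(7)) = 3*sqrt(14) ≈ 11.225)
sqrt(u + q) = sqrt(3*sqrt(14) + 625) = sqrt(625 + 3*sqrt(14))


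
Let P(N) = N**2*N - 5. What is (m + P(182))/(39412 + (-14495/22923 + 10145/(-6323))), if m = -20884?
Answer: 870765784608591/5712134982428 ≈ 152.44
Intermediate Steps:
P(N) = -5 + N**3 (P(N) = N**3 - 5 = -5 + N**3)
(m + P(182))/(39412 + (-14495/22923 + 10145/(-6323))) = (-20884 + (-5 + 182**3))/(39412 + (-14495/22923 + 10145/(-6323))) = (-20884 + (-5 + 6028568))/(39412 + (-14495*1/22923 + 10145*(-1/6323))) = (-20884 + 6028563)/(39412 + (-14495/22923 - 10145/6323)) = 6007679/(39412 - 324205720/144942129) = 6007679/(5712134982428/144942129) = 6007679*(144942129/5712134982428) = 870765784608591/5712134982428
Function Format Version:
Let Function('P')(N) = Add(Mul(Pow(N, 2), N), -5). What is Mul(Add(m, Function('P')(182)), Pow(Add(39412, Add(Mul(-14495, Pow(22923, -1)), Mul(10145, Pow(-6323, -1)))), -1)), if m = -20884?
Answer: Rational(870765784608591, 5712134982428) ≈ 152.44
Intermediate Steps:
Function('P')(N) = Add(-5, Pow(N, 3)) (Function('P')(N) = Add(Pow(N, 3), -5) = Add(-5, Pow(N, 3)))
Mul(Add(m, Function('P')(182)), Pow(Add(39412, Add(Mul(-14495, Pow(22923, -1)), Mul(10145, Pow(-6323, -1)))), -1)) = Mul(Add(-20884, Add(-5, Pow(182, 3))), Pow(Add(39412, Add(Mul(-14495, Pow(22923, -1)), Mul(10145, Pow(-6323, -1)))), -1)) = Mul(Add(-20884, Add(-5, 6028568)), Pow(Add(39412, Add(Mul(-14495, Rational(1, 22923)), Mul(10145, Rational(-1, 6323)))), -1)) = Mul(Add(-20884, 6028563), Pow(Add(39412, Add(Rational(-14495, 22923), Rational(-10145, 6323))), -1)) = Mul(6007679, Pow(Add(39412, Rational(-324205720, 144942129)), -1)) = Mul(6007679, Pow(Rational(5712134982428, 144942129), -1)) = Mul(6007679, Rational(144942129, 5712134982428)) = Rational(870765784608591, 5712134982428)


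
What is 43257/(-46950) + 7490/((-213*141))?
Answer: -550264327/470016450 ≈ -1.1707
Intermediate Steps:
43257/(-46950) + 7490/((-213*141)) = 43257*(-1/46950) + 7490/(-30033) = -14419/15650 + 7490*(-1/30033) = -14419/15650 - 7490/30033 = -550264327/470016450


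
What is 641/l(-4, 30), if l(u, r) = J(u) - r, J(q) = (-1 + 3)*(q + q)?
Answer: -641/46 ≈ -13.935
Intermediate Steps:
J(q) = 4*q (J(q) = 2*(2*q) = 4*q)
l(u, r) = -r + 4*u (l(u, r) = 4*u - r = -r + 4*u)
641/l(-4, 30) = 641/(-1*30 + 4*(-4)) = 641/(-30 - 16) = 641/(-46) = 641*(-1/46) = -641/46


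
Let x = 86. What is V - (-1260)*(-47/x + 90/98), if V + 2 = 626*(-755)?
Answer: -142121202/301 ≈ -4.7216e+5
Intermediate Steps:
V = -472632 (V = -2 + 626*(-755) = -2 - 472630 = -472632)
V - (-1260)*(-47/x + 90/98) = -472632 - (-1260)*(-47/86 + 90/98) = -472632 - (-1260)*(-47*1/86 + 90*(1/98)) = -472632 - (-1260)*(-47/86 + 45/49) = -472632 - (-1260)*1567/4214 = -472632 - 1*(-141030/301) = -472632 + 141030/301 = -142121202/301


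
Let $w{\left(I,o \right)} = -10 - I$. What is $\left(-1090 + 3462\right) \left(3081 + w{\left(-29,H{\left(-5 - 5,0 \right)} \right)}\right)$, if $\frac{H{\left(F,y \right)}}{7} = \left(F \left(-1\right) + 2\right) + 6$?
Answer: $7353200$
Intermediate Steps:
$H{\left(F,y \right)} = 56 - 7 F$ ($H{\left(F,y \right)} = 7 \left(\left(F \left(-1\right) + 2\right) + 6\right) = 7 \left(\left(- F + 2\right) + 6\right) = 7 \left(\left(2 - F\right) + 6\right) = 7 \left(8 - F\right) = 56 - 7 F$)
$\left(-1090 + 3462\right) \left(3081 + w{\left(-29,H{\left(-5 - 5,0 \right)} \right)}\right) = \left(-1090 + 3462\right) \left(3081 - -19\right) = 2372 \left(3081 + \left(-10 + 29\right)\right) = 2372 \left(3081 + 19\right) = 2372 \cdot 3100 = 7353200$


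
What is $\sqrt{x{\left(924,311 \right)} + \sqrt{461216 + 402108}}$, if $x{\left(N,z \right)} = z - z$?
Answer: $\sqrt{2} \sqrt[4]{215831} \approx 30.482$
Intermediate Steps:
$x{\left(N,z \right)} = 0$
$\sqrt{x{\left(924,311 \right)} + \sqrt{461216 + 402108}} = \sqrt{0 + \sqrt{461216 + 402108}} = \sqrt{0 + \sqrt{863324}} = \sqrt{0 + 2 \sqrt{215831}} = \sqrt{2 \sqrt{215831}} = \sqrt{2} \sqrt[4]{215831}$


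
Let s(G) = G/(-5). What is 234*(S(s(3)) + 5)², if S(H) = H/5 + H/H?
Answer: 5056506/625 ≈ 8090.4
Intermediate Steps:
s(G) = -G/5 (s(G) = G*(-⅕) = -G/5)
S(H) = 1 + H/5 (S(H) = H*(⅕) + 1 = H/5 + 1 = 1 + H/5)
234*(S(s(3)) + 5)² = 234*((1 + (-⅕*3)/5) + 5)² = 234*((1 + (⅕)*(-⅗)) + 5)² = 234*((1 - 3/25) + 5)² = 234*(22/25 + 5)² = 234*(147/25)² = 234*(21609/625) = 5056506/625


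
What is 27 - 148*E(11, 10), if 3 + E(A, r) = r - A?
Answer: 619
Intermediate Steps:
E(A, r) = -3 + r - A (E(A, r) = -3 + (r - A) = -3 + r - A)
27 - 148*E(11, 10) = 27 - 148*(-3 + 10 - 1*11) = 27 - 148*(-3 + 10 - 11) = 27 - 148*(-4) = 27 + 592 = 619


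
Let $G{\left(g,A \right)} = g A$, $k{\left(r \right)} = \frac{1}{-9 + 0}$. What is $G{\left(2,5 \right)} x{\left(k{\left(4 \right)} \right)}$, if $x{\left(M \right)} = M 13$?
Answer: $- \frac{130}{9} \approx -14.444$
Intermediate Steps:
$k{\left(r \right)} = - \frac{1}{9}$ ($k{\left(r \right)} = \frac{1}{-9} = - \frac{1}{9}$)
$G{\left(g,A \right)} = A g$
$x{\left(M \right)} = 13 M$
$G{\left(2,5 \right)} x{\left(k{\left(4 \right)} \right)} = 5 \cdot 2 \cdot 13 \left(- \frac{1}{9}\right) = 10 \left(- \frac{13}{9}\right) = - \frac{130}{9}$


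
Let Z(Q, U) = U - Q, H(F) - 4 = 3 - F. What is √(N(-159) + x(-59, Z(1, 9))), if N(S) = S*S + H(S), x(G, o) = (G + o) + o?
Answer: 2*√6351 ≈ 159.39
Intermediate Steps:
H(F) = 7 - F (H(F) = 4 + (3 - F) = 7 - F)
x(G, o) = G + 2*o
N(S) = 7 + S² - S (N(S) = S*S + (7 - S) = S² + (7 - S) = 7 + S² - S)
√(N(-159) + x(-59, Z(1, 9))) = √((7 + (-159)² - 1*(-159)) + (-59 + 2*(9 - 1*1))) = √((7 + 25281 + 159) + (-59 + 2*(9 - 1))) = √(25447 + (-59 + 2*8)) = √(25447 + (-59 + 16)) = √(25447 - 43) = √25404 = 2*√6351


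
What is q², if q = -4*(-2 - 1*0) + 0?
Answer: 64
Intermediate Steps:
q = 8 (q = -4*(-2 + 0) + 0 = -4*(-2) + 0 = 8 + 0 = 8)
q² = 8² = 64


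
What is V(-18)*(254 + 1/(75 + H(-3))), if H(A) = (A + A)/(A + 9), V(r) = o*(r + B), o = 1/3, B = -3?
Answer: -131579/74 ≈ -1778.1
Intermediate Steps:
o = ⅓ ≈ 0.33333
V(r) = -1 + r/3 (V(r) = (r - 3)/3 = (-3 + r)/3 = -1 + r/3)
H(A) = 2*A/(9 + A) (H(A) = (2*A)/(9 + A) = 2*A/(9 + A))
V(-18)*(254 + 1/(75 + H(-3))) = (-1 + (⅓)*(-18))*(254 + 1/(75 + 2*(-3)/(9 - 3))) = (-1 - 6)*(254 + 1/(75 + 2*(-3)/6)) = -7*(254 + 1/(75 + 2*(-3)*(⅙))) = -7*(254 + 1/(75 - 1)) = -7*(254 + 1/74) = -7*18797/74 = -131579/74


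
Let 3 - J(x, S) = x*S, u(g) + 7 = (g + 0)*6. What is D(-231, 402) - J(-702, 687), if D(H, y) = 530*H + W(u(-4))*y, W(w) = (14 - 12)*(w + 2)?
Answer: -628023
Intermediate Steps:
u(g) = -7 + 6*g (u(g) = -7 + (g + 0)*6 = -7 + g*6 = -7 + 6*g)
J(x, S) = 3 - S*x (J(x, S) = 3 - x*S = 3 - S*x)
W(w) = 4 + 2*w (W(w) = 2*(2 + w) = 4 + 2*w)
D(H, y) = -58*y + 530*H (D(H, y) = 530*H + (4 + 2*(-7 + 6*(-4)))*y = 530*H + (4 + 2*(-7 - 24))*y = 530*H + (4 + 2*(-31))*y = 530*H + (4 - 62)*y = 530*H - 58*y = -58*y + 530*H)
D(-231, 402) - J(-702, 687) = (-58*402 + 530*(-231)) - (3 - 1*687*(-702)) = (-23316 - 122430) - (3 + 482274) = -145746 - 1*482277 = -145746 - 482277 = -628023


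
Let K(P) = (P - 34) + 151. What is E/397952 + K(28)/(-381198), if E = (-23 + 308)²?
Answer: 15452552255/75849253248 ≈ 0.20373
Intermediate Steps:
K(P) = 117 + P (K(P) = (-34 + P) + 151 = 117 + P)
E = 81225 (E = 285² = 81225)
E/397952 + K(28)/(-381198) = 81225/397952 + (117 + 28)/(-381198) = 81225*(1/397952) + 145*(-1/381198) = 81225/397952 - 145/381198 = 15452552255/75849253248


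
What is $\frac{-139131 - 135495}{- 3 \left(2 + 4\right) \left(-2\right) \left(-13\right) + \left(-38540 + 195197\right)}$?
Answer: $- \frac{8322}{4733} \approx -1.7583$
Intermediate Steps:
$\frac{-139131 - 135495}{- 3 \left(2 + 4\right) \left(-2\right) \left(-13\right) + \left(-38540 + 195197\right)} = - \frac{274626}{- 3 \cdot 6 \left(-2\right) \left(-13\right) + 156657} = - \frac{274626}{\left(-3\right) \left(-12\right) \left(-13\right) + 156657} = - \frac{274626}{36 \left(-13\right) + 156657} = - \frac{274626}{-468 + 156657} = - \frac{274626}{156189} = \left(-274626\right) \frac{1}{156189} = - \frac{8322}{4733}$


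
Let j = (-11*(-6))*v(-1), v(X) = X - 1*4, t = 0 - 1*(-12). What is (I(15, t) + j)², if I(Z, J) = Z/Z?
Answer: 108241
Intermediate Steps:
t = 12 (t = 0 + 12 = 12)
v(X) = -4 + X (v(X) = X - 4 = -4 + X)
I(Z, J) = 1
j = -330 (j = (-11*(-6))*(-4 - 1) = 66*(-5) = -330)
(I(15, t) + j)² = (1 - 330)² = (-329)² = 108241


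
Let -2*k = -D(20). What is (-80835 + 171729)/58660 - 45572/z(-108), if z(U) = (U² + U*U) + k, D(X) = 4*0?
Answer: -34554893/85526280 ≈ -0.40403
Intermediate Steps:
D(X) = 0
k = 0 (k = -(-1)*0/2 = -½*0 = 0)
z(U) = 2*U² (z(U) = (U² + U*U) + 0 = (U² + U²) + 0 = 2*U² + 0 = 2*U²)
(-80835 + 171729)/58660 - 45572/z(-108) = (-80835 + 171729)/58660 - 45572/(2*(-108)²) = 90894*(1/58660) - 45572/(2*11664) = 45447/29330 - 45572/23328 = 45447/29330 - 45572*1/23328 = 45447/29330 - 11393/5832 = -34554893/85526280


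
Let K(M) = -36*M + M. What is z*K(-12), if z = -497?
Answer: -208740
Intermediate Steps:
K(M) = -35*M
z*K(-12) = -(-17395)*(-12) = -497*420 = -208740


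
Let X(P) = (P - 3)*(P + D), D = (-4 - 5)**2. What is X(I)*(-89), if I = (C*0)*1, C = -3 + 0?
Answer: 21627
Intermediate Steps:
D = 81 (D = (-9)**2 = 81)
C = -3
I = 0 (I = -3*0*1 = 0*1 = 0)
X(P) = (-3 + P)*(81 + P) (X(P) = (P - 3)*(P + 81) = (-3 + P)*(81 + P))
X(I)*(-89) = (-243 + 0**2 + 78*0)*(-89) = (-243 + 0 + 0)*(-89) = -243*(-89) = 21627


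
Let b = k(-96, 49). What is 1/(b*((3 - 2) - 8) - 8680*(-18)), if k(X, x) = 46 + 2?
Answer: 1/155904 ≈ 6.4142e-6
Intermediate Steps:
k(X, x) = 48
b = 48
1/(b*((3 - 2) - 8) - 8680*(-18)) = 1/(48*((3 - 2) - 8) - 8680*(-18)) = 1/(48*(1 - 8) + 156240) = 1/(48*(-7) + 156240) = 1/(-336 + 156240) = 1/155904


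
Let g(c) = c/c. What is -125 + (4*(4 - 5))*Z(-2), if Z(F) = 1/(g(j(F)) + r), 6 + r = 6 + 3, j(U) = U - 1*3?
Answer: -126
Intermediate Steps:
j(U) = -3 + U (j(U) = U - 3 = -3 + U)
g(c) = 1
r = 3 (r = -6 + (6 + 3) = -6 + 9 = 3)
Z(F) = ¼ (Z(F) = 1/(1 + 3) = 1/4 = ¼)
-125 + (4*(4 - 5))*Z(-2) = -125 + (4*(4 - 5))*(¼) = -125 + (4*(-1))*(¼) = -125 - 4*¼ = -125 - 1 = -126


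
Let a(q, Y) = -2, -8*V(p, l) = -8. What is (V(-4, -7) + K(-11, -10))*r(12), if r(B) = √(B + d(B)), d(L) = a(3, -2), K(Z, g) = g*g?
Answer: 101*√10 ≈ 319.39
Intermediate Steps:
V(p, l) = 1 (V(p, l) = -⅛*(-8) = 1)
K(Z, g) = g²
d(L) = -2
r(B) = √(-2 + B) (r(B) = √(B - 2) = √(-2 + B))
(V(-4, -7) + K(-11, -10))*r(12) = (1 + (-10)²)*√(-2 + 12) = (1 + 100)*√10 = 101*√10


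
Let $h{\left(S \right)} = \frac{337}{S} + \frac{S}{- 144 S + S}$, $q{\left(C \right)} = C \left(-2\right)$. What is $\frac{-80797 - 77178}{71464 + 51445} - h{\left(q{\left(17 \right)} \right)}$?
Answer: $\frac{57968675}{6714422} \approx 8.6335$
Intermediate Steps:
$q{\left(C \right)} = - 2 C$
$h{\left(S \right)} = - \frac{1}{143} + \frac{337}{S}$ ($h{\left(S \right)} = \frac{337}{S} + \frac{S}{\left(-143\right) S} = \frac{337}{S} + S \left(- \frac{1}{143 S}\right) = \frac{337}{S} - \frac{1}{143} = - \frac{1}{143} + \frac{337}{S}$)
$\frac{-80797 - 77178}{71464 + 51445} - h{\left(q{\left(17 \right)} \right)} = \frac{-80797 - 77178}{71464 + 51445} - \frac{48191 - \left(-2\right) 17}{143 \left(\left(-2\right) 17\right)} = - \frac{157975}{122909} - \frac{48191 - -34}{143 \left(-34\right)} = \left(-157975\right) \frac{1}{122909} - \frac{1}{143} \left(- \frac{1}{34}\right) \left(48191 + 34\right) = - \frac{1775}{1381} - \frac{1}{143} \left(- \frac{1}{34}\right) 48225 = - \frac{1775}{1381} - - \frac{48225}{4862} = - \frac{1775}{1381} + \frac{48225}{4862} = \frac{57968675}{6714422}$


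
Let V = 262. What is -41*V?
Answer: -10742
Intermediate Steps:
-41*V = -41*262 = -10742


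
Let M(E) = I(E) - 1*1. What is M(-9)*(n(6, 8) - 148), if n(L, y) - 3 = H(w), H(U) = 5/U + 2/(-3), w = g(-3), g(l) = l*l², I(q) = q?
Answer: 39380/27 ≈ 1458.5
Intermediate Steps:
g(l) = l³
w = -27 (w = (-3)³ = -27)
H(U) = -⅔ + 5/U (H(U) = 5/U + 2*(-⅓) = 5/U - ⅔ = -⅔ + 5/U)
n(L, y) = 58/27 (n(L, y) = 3 + (-⅔ + 5/(-27)) = 3 + (-⅔ + 5*(-1/27)) = 3 + (-⅔ - 5/27) = 3 - 23/27 = 58/27)
M(E) = -1 + E (M(E) = E - 1*1 = E - 1 = -1 + E)
M(-9)*(n(6, 8) - 148) = (-1 - 9)*(58/27 - 148) = -10*(-3938/27) = 39380/27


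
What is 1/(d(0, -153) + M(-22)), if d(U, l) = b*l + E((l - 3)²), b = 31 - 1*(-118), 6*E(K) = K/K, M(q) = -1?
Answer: -6/136787 ≈ -4.3864e-5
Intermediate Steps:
E(K) = ⅙ (E(K) = (K/K)/6 = (⅙)*1 = ⅙)
b = 149 (b = 31 + 118 = 149)
d(U, l) = ⅙ + 149*l (d(U, l) = 149*l + ⅙ = ⅙ + 149*l)
1/(d(0, -153) + M(-22)) = 1/((⅙ + 149*(-153)) - 1) = 1/((⅙ - 22797) - 1) = 1/(-136781/6 - 1) = 1/(-136787/6) = -6/136787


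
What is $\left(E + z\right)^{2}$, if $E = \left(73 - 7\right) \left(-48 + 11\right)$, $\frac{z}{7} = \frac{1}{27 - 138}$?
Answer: $\frac{73478402761}{12321} \approx 5.9637 \cdot 10^{6}$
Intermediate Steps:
$z = - \frac{7}{111}$ ($z = \frac{7}{27 - 138} = \frac{7}{-111} = 7 \left(- \frac{1}{111}\right) = - \frac{7}{111} \approx -0.063063$)
$E = -2442$ ($E = 66 \left(-37\right) = -2442$)
$\left(E + z\right)^{2} = \left(-2442 - \frac{7}{111}\right)^{2} = \left(- \frac{271069}{111}\right)^{2} = \frac{73478402761}{12321}$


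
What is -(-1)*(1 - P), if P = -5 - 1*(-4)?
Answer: 2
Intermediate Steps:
P = -1 (P = -5 + 4 = -1)
-(-1)*(1 - P) = -(-1)*(1 - 1*(-1)) = -(-1)*(1 + 1) = -(-1)*2 = -1*(-2) = 2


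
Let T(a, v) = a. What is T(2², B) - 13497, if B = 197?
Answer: -13493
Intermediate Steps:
T(2², B) - 13497 = 2² - 13497 = 4 - 13497 = -13493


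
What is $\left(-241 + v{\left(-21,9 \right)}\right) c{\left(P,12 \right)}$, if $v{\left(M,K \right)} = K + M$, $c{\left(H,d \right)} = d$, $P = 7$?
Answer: $-3036$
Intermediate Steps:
$\left(-241 + v{\left(-21,9 \right)}\right) c{\left(P,12 \right)} = \left(-241 + \left(9 - 21\right)\right) 12 = \left(-241 - 12\right) 12 = \left(-253\right) 12 = -3036$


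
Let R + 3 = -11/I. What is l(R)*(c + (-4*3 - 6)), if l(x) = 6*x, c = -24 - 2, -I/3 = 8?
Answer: 671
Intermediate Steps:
I = -24 (I = -3*8 = -24)
c = -26
R = -61/24 (R = -3 - 11/(-24) = -3 - 11*(-1/24) = -3 + 11/24 = -61/24 ≈ -2.5417)
l(R)*(c + (-4*3 - 6)) = (6*(-61/24))*(-26 + (-4*3 - 6)) = -61*(-26 + (-12 - 6))/4 = -61*(-26 - 18)/4 = -61/4*(-44) = 671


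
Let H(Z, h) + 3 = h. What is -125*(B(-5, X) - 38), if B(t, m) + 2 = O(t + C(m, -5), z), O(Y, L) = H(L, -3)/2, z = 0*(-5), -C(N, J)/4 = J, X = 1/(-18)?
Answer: 5375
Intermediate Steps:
X = -1/18 ≈ -0.055556
C(N, J) = -4*J
z = 0
H(Z, h) = -3 + h
O(Y, L) = -3 (O(Y, L) = (-3 - 3)/2 = -6*1/2 = -3)
B(t, m) = -5 (B(t, m) = -2 - 3 = -5)
-125*(B(-5, X) - 38) = -125*(-5 - 38) = -125*(-43) = 5375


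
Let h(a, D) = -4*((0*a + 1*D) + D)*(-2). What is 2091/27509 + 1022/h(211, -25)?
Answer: -13638899/5501800 ≈ -2.4790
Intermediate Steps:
h(a, D) = 16*D (h(a, D) = -4*((0 + D) + D)*(-2) = -4*(D + D)*(-2) = -8*D*(-2) = 16*D)
2091/27509 + 1022/h(211, -25) = 2091/27509 + 1022/((16*(-25))) = 2091*(1/27509) + 1022/(-400) = 2091/27509 + 1022*(-1/400) = 2091/27509 - 511/200 = -13638899/5501800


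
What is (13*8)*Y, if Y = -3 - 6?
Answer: -936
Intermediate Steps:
Y = -9
(13*8)*Y = (13*8)*(-9) = 104*(-9) = -936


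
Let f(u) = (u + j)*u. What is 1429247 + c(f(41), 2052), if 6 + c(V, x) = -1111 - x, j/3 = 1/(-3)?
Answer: 1426078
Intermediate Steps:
j = -1 (j = 3/(-3) = 3*(-1/3) = -1)
f(u) = u*(-1 + u) (f(u) = (u - 1)*u = (-1 + u)*u = u*(-1 + u))
c(V, x) = -1117 - x (c(V, x) = -6 + (-1111 - x) = -1117 - x)
1429247 + c(f(41), 2052) = 1429247 + (-1117 - 1*2052) = 1429247 + (-1117 - 2052) = 1429247 - 3169 = 1426078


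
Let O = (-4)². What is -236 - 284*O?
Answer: -4780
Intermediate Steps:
O = 16
-236 - 284*O = -236 - 284*16 = -236 - 4544 = -4780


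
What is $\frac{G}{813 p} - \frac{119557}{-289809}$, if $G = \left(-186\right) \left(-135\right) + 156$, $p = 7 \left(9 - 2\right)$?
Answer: $\frac{4028368801}{3848373711} \approx 1.0468$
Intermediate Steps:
$p = 49$ ($p = 7 \cdot 7 = 49$)
$G = 25266$ ($G = 25110 + 156 = 25266$)
$\frac{G}{813 p} - \frac{119557}{-289809} = \frac{25266}{813 \cdot 49} - \frac{119557}{-289809} = \frac{25266}{39837} - - \frac{119557}{289809} = 25266 \cdot \frac{1}{39837} + \frac{119557}{289809} = \frac{8422}{13279} + \frac{119557}{289809} = \frac{4028368801}{3848373711}$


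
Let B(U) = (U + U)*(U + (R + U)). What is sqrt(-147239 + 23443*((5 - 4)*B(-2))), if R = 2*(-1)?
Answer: 11*sqrt(3433) ≈ 644.51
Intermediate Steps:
R = -2
B(U) = 2*U*(-2 + 2*U) (B(U) = (U + U)*(U + (-2 + U)) = (2*U)*(-2 + 2*U) = 2*U*(-2 + 2*U))
sqrt(-147239 + 23443*((5 - 4)*B(-2))) = sqrt(-147239 + 23443*((5 - 4)*(4*(-2)*(-1 - 2)))) = sqrt(-147239 + 23443*(1*(4*(-2)*(-3)))) = sqrt(-147239 + 23443*(1*24)) = sqrt(-147239 + 23443*24) = sqrt(-147239 + 562632) = sqrt(415393) = 11*sqrt(3433)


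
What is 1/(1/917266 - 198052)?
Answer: -917266/181666365831 ≈ -5.0492e-6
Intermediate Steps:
1/(1/917266 - 198052) = 1/(-181666365831/917266) = -917266/181666365831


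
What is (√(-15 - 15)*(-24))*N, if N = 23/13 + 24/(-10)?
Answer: 984*I*√30/65 ≈ 82.917*I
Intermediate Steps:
N = -41/65 (N = 23*(1/13) + 24*(-⅒) = 23/13 - 12/5 = -41/65 ≈ -0.63077)
(√(-15 - 15)*(-24))*N = (√(-15 - 15)*(-24))*(-41/65) = (√(-30)*(-24))*(-41/65) = ((I*√30)*(-24))*(-41/65) = -24*I*√30*(-41/65) = 984*I*√30/65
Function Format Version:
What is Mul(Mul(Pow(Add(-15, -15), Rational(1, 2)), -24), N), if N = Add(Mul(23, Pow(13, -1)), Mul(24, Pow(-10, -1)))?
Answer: Mul(Rational(984, 65), I, Pow(30, Rational(1, 2))) ≈ Mul(82.917, I)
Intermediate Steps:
N = Rational(-41, 65) (N = Add(Mul(23, Rational(1, 13)), Mul(24, Rational(-1, 10))) = Add(Rational(23, 13), Rational(-12, 5)) = Rational(-41, 65) ≈ -0.63077)
Mul(Mul(Pow(Add(-15, -15), Rational(1, 2)), -24), N) = Mul(Mul(Pow(Add(-15, -15), Rational(1, 2)), -24), Rational(-41, 65)) = Mul(Mul(Pow(-30, Rational(1, 2)), -24), Rational(-41, 65)) = Mul(Mul(Mul(I, Pow(30, Rational(1, 2))), -24), Rational(-41, 65)) = Mul(Mul(-24, I, Pow(30, Rational(1, 2))), Rational(-41, 65)) = Mul(Rational(984, 65), I, Pow(30, Rational(1, 2)))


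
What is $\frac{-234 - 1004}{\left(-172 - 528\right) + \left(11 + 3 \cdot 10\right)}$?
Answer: $\frac{1238}{659} \approx 1.8786$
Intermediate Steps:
$\frac{-234 - 1004}{\left(-172 - 528\right) + \left(11 + 3 \cdot 10\right)} = - \frac{1238}{-700 + \left(11 + 30\right)} = - \frac{1238}{-700 + 41} = - \frac{1238}{-659} = \left(-1238\right) \left(- \frac{1}{659}\right) = \frac{1238}{659}$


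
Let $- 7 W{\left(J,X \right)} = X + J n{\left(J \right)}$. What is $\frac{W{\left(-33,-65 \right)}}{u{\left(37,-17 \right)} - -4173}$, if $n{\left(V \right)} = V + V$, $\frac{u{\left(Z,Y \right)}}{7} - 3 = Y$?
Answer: $- \frac{2113}{28525} \approx -0.074075$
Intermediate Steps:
$u{\left(Z,Y \right)} = 21 + 7 Y$
$n{\left(V \right)} = 2 V$
$W{\left(J,X \right)} = - \frac{2 J^{2}}{7} - \frac{X}{7}$ ($W{\left(J,X \right)} = - \frac{X + J 2 J}{7} = - \frac{X + 2 J^{2}}{7} = - \frac{2 J^{2}}{7} - \frac{X}{7}$)
$\frac{W{\left(-33,-65 \right)}}{u{\left(37,-17 \right)} - -4173} = \frac{- \frac{2 \left(-33\right)^{2}}{7} - - \frac{65}{7}}{\left(21 + 7 \left(-17\right)\right) - -4173} = \frac{\left(- \frac{2}{7}\right) 1089 + \frac{65}{7}}{\left(21 - 119\right) + 4173} = \frac{- \frac{2178}{7} + \frac{65}{7}}{-98 + 4173} = - \frac{2113}{7 \cdot 4075} = \left(- \frac{2113}{7}\right) \frac{1}{4075} = - \frac{2113}{28525}$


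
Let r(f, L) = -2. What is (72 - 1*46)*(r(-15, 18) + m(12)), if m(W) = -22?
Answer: -624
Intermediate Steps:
(72 - 1*46)*(r(-15, 18) + m(12)) = (72 - 1*46)*(-2 - 22) = (72 - 46)*(-24) = 26*(-24) = -624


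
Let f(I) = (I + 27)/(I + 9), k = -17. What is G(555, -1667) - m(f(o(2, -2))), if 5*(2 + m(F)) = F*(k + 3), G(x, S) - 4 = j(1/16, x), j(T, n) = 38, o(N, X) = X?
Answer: 54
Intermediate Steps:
G(x, S) = 42 (G(x, S) = 4 + 38 = 42)
f(I) = (27 + I)/(9 + I)
m(F) = -2 - 14*F/5 (m(F) = -2 + (F*(-17 + 3))/5 = -2 + (F*(-14))/5 = -2 + (-14*F)/5 = -2 - 14*F/5)
G(555, -1667) - m(f(o(2, -2))) = 42 - (-2 - 14*(27 - 2)/(5*(9 - 2))) = 42 - (-2 - 14*25/(5*7)) = 42 - (-2 - 2*25/5) = 42 - (-2 - 14/5*25/7) = 42 - (-2 - 10) = 42 - 1*(-12) = 42 + 12 = 54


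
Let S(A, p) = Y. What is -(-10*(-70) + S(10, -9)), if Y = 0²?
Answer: -700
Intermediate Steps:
Y = 0
S(A, p) = 0
-(-10*(-70) + S(10, -9)) = -(-10*(-70) + 0) = -(700 + 0) = -1*700 = -700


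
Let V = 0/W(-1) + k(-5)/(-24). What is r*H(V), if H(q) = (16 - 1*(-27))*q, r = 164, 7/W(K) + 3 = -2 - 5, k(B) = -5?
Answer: 8815/6 ≈ 1469.2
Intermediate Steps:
W(K) = -7/10 (W(K) = 7/(-3 + (-2 - 5)) = 7/(-3 - 7) = 7/(-10) = 7*(-⅒) = -7/10)
V = 5/24 (V = 0/(-7/10) - 5/(-24) = 0*(-10/7) - 5*(-1/24) = 0 + 5/24 = 5/24 ≈ 0.20833)
H(q) = 43*q (H(q) = (16 + 27)*q = 43*q)
r*H(V) = 164*(43*(5/24)) = 164*(215/24) = 8815/6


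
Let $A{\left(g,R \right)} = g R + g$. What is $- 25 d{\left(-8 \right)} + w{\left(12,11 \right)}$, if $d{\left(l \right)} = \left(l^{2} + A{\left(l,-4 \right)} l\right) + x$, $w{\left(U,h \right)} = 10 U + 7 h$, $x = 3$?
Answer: $3322$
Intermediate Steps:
$A{\left(g,R \right)} = g + R g$ ($A{\left(g,R \right)} = R g + g = g + R g$)
$w{\left(U,h \right)} = 7 h + 10 U$
$d{\left(l \right)} = 3 - 2 l^{2}$ ($d{\left(l \right)} = \left(l^{2} + l \left(1 - 4\right) l\right) + 3 = \left(l^{2} + l \left(-3\right) l\right) + 3 = \left(l^{2} + - 3 l l\right) + 3 = \left(l^{2} - 3 l^{2}\right) + 3 = - 2 l^{2} + 3 = 3 - 2 l^{2}$)
$- 25 d{\left(-8 \right)} + w{\left(12,11 \right)} = - 25 \left(3 - 2 \left(-8\right)^{2}\right) + \left(7 \cdot 11 + 10 \cdot 12\right) = - 25 \left(3 - 128\right) + \left(77 + 120\right) = - 25 \left(3 - 128\right) + 197 = \left(-25\right) \left(-125\right) + 197 = 3125 + 197 = 3322$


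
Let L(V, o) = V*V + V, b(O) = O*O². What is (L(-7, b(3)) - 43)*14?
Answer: -14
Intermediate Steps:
b(O) = O³
L(V, o) = V + V² (L(V, o) = V² + V = V + V²)
(L(-7, b(3)) - 43)*14 = (-7*(1 - 7) - 43)*14 = (-7*(-6) - 43)*14 = (42 - 43)*14 = -1*14 = -14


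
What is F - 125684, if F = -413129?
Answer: -538813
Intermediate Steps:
F - 125684 = -413129 - 125684 = -538813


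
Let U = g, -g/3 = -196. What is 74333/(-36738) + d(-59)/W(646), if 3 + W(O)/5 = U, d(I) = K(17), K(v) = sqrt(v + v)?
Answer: -74333/36738 + sqrt(34)/2925 ≈ -2.0213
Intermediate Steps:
K(v) = sqrt(2)*sqrt(v) (K(v) = sqrt(2*v) = sqrt(2)*sqrt(v))
g = 588 (g = -3*(-196) = 588)
d(I) = sqrt(34) (d(I) = sqrt(2)*sqrt(17) = sqrt(34))
U = 588
W(O) = 2925 (W(O) = -15 + 5*588 = -15 + 2940 = 2925)
74333/(-36738) + d(-59)/W(646) = 74333/(-36738) + sqrt(34)/2925 = 74333*(-1/36738) + sqrt(34)*(1/2925) = -74333/36738 + sqrt(34)/2925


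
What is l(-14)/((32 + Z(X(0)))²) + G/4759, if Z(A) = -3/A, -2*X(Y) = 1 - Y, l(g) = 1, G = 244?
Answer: 357095/6871996 ≈ 0.051964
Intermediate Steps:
X(Y) = -½ + Y/2 (X(Y) = -(1 - Y)/2 = -½ + Y/2)
l(-14)/((32 + Z(X(0)))²) + G/4759 = 1/(32 - 3/(-½ + (½)*0))² + 244/4759 = 1/(32 - 3/(-½ + 0))² + 244*(1/4759) = 1/(32 - 3/(-½))² + 244/4759 = 1/(32 - 3*(-2))² + 244/4759 = 1/(32 + 6)² + 244/4759 = 1/38² + 244/4759 = 1/1444 + 244/4759 = 357095/6871996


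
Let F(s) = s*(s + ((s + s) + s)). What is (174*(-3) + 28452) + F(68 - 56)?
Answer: 28506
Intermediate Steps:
F(s) = 4*s**2 (F(s) = s*(s + (2*s + s)) = s*(s + 3*s) = s*(4*s) = 4*s**2)
(174*(-3) + 28452) + F(68 - 56) = (174*(-3) + 28452) + 4*(68 - 56)**2 = (-522 + 28452) + 4*12**2 = 27930 + 4*144 = 27930 + 576 = 28506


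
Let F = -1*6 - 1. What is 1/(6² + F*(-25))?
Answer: 1/211 ≈ 0.0047393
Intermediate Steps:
F = -7 (F = -6 - 1 = -7)
1/(6² + F*(-25)) = 1/(6² - 7*(-25)) = 1/(36 + 175) = 1/211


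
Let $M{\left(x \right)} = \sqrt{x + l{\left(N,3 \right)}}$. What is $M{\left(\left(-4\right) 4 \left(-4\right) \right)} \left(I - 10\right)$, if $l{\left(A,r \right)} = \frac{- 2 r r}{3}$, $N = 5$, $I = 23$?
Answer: $13 \sqrt{58} \approx 99.005$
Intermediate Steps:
$l{\left(A,r \right)} = - \frac{2 r^{2}}{3}$ ($l{\left(A,r \right)} = - 2 r^{2} \cdot \frac{1}{3} = - \frac{2 r^{2}}{3}$)
$M{\left(x \right)} = \sqrt{-6 + x}$ ($M{\left(x \right)} = \sqrt{x - \frac{2 \cdot 3^{2}}{3}} = \sqrt{x - 6} = \sqrt{-6 + x}$)
$M{\left(\left(-4\right) 4 \left(-4\right) \right)} \left(I - 10\right) = \sqrt{-6 + \left(-4\right) 4 \left(-4\right)} \left(23 - 10\right) = \sqrt{-6 - -64} \cdot 13 = \sqrt{-6 + 64} \cdot 13 = \sqrt{58} \cdot 13 = 13 \sqrt{58}$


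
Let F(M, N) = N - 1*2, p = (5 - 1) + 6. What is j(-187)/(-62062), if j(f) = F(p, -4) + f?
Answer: 193/62062 ≈ 0.0031098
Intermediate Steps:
p = 10 (p = 4 + 6 = 10)
F(M, N) = -2 + N (F(M, N) = N - 2 = -2 + N)
j(f) = -6 + f (j(f) = (-2 - 4) + f = -6 + f)
j(-187)/(-62062) = (-6 - 187)/(-62062) = -193*(-1/62062) = 193/62062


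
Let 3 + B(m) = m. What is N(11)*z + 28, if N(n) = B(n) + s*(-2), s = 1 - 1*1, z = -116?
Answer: -900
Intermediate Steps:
B(m) = -3 + m
s = 0 (s = 1 - 1 = 0)
N(n) = -3 + n (N(n) = (-3 + n) + 0*(-2) = (-3 + n) + 0 = -3 + n)
N(11)*z + 28 = (-3 + 11)*(-116) + 28 = 8*(-116) + 28 = -928 + 28 = -900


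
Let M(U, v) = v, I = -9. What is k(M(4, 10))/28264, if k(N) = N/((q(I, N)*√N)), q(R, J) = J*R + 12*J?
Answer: √10/847920 ≈ 3.7295e-6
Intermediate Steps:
q(R, J) = 12*J + J*R
k(N) = 1/(3*√N) (k(N) = N/(((N*(12 - 9))*√N)) = N/(((N*3)*√N)) = N/(((3*N)*√N)) = N/((3*N^(3/2))) = N*(1/(3*N^(3/2))) = 1/(3*√N))
k(M(4, 10))/28264 = (1/(3*√10))/28264 = ((√10/10)/3)*(1/28264) = (√10/30)*(1/28264) = √10/847920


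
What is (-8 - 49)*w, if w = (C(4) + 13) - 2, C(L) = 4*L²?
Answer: -4275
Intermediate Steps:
w = 75 (w = (4*4² + 13) - 2 = (4*16 + 13) - 2 = (64 + 13) - 2 = 77 - 2 = 75)
(-8 - 49)*w = (-8 - 49)*75 = -57*75 = -4275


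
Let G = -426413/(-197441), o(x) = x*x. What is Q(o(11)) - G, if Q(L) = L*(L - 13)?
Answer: 2579732575/197441 ≈ 13066.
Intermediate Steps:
o(x) = x²
G = 426413/197441 (G = -426413*(-1/197441) = 426413/197441 ≈ 2.1597)
Q(L) = L*(-13 + L)
Q(o(11)) - G = 11²*(-13 + 11²) - 1*426413/197441 = 121*(-13 + 121) - 426413/197441 = 121*108 - 426413/197441 = 13068 - 426413/197441 = 2579732575/197441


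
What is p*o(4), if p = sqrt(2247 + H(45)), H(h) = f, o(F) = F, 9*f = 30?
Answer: 4*sqrt(20253)/3 ≈ 189.75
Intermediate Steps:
f = 10/3 (f = (1/9)*30 = 10/3 ≈ 3.3333)
H(h) = 10/3
p = sqrt(20253)/3 (p = sqrt(2247 + 10/3) = sqrt(6751/3) = sqrt(20253)/3 ≈ 47.438)
p*o(4) = (sqrt(20253)/3)*4 = 4*sqrt(20253)/3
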